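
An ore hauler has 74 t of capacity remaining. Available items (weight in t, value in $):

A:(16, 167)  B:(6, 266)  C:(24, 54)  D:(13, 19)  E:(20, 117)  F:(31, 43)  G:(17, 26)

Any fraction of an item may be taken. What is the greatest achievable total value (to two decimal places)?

Sort by value per unit weight and fill in that order.
Ratios (sorted): B 44.33, A 10.44, E 5.85, C 2.25, G 1.53, D 1.46, F 1.39
take B (6 @ 266); take A (16 @ 167); take E (20 @ 117); take C (24 @ 54); take 8/17 of G → 12.24. Capacity used 74/74.
Total value = 616.24

616.24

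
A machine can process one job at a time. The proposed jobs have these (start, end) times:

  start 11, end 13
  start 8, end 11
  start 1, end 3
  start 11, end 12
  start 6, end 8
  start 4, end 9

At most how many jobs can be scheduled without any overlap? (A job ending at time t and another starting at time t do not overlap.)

Greedy by earliest finish: after sorting by end time, pick each interval compatible with the last pick.
Sorted by end: (1,3)  (6,8)  (4,9)  (8,11)  (11,12)  (11,13)
take (1,3); take (6,8); skip (4,9); take (8,11); take (11,12).
Selected 4 jobs.

4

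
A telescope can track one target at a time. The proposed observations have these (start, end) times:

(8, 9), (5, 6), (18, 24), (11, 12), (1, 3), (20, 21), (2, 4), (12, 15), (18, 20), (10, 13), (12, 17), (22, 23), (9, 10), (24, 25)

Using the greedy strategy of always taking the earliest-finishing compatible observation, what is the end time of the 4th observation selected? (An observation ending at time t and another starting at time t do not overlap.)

10

Order by finish time; keep every interval that doesn't clash with the previous kept one.
Sorted by end: (1,3)  (2,4)  (5,6)  (8,9)  (9,10)  (11,12)  (10,13)  (12,15)  (12,17)  (18,20)  (20,21)  (22,23)  (18,24)  (24,25)
take (1,3); take (5,6); take (8,9); take (9,10); take (11,12); take (12,15); take (18,20); take (20,21); take (22,23); skip (18,24); take (24,25).
Selected: (1,3) (5,6) (8,9) (9,10) (11,12) (12,15) (18,20) (20,21) (22,23) (24,25)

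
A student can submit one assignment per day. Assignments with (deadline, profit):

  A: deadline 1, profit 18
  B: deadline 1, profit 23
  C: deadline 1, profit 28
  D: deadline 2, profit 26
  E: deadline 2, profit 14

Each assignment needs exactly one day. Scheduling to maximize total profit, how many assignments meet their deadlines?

Take jobs in profit order; each goes to the latest open slot no later than its deadline.
By profit: C(d1,28), D(d2,26), B(d1,23), A(d1,18), E(d2,14)
C→slot 1; D→slot 2; B skipped; A skipped; E skipped.
2 of 5 scheduled.

2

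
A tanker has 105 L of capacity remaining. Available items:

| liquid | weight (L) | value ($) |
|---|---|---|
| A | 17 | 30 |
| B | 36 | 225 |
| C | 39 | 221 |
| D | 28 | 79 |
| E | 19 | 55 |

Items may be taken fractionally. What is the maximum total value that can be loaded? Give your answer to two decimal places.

Greedy by value/weight ratio, highest first.
Ratios (sorted): B 6.25, C 5.67, E 2.89, D 2.82, A 1.76
take B (36 @ 225); take C (39 @ 221); take E (19 @ 55); take 11/28 of D → 31.04. Capacity used 105/105.
Total value = 532.04

532.04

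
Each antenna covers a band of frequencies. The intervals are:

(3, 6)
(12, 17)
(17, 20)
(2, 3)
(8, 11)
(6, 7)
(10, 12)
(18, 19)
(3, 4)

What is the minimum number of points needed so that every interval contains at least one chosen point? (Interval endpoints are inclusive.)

5

Process intervals by earliest right end; each time one isn't hit yet, stab at its right endpoint.
Sorted: [2,3] [3,4] [3,6] [6,7] [8,11] [10,12] [12,17] [18,19] [17,20]
{[2,3],[3,4],[3,6]} hit by 3; {[6,7]} hit by 7; {[8,11],[10,12]} hit by 11; {[12,17]} hit by 17; {[18,19],[17,20]} hit by 19.
Points: 3, 7, 11, 17, 19 (5 total).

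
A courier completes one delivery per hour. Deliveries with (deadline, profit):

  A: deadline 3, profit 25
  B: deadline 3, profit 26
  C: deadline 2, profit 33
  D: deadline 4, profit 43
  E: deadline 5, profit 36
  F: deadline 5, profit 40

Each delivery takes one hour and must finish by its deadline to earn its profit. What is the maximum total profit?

178

Take jobs in profit order; each goes to the latest open slot no later than its deadline.
By profit: D(d4,43), F(d5,40), E(d5,36), C(d2,33), B(d3,26), A(d3,25)
D→slot 4; F→slot 5; E→slot 3; C→slot 2; B→slot 1; A skipped.
Profit = 26 + 33 + 36 + 43 + 40 = 178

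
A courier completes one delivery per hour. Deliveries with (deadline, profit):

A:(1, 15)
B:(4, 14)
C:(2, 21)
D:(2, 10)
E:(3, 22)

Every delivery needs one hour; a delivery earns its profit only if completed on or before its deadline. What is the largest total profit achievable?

72

Take jobs in profit order; each goes to the latest open slot no later than its deadline.
By profit: E(d3,22), C(d2,21), A(d1,15), B(d4,14), D(d2,10)
E→slot 3; C→slot 2; A→slot 1; B→slot 4; D skipped.
Profit = 15 + 21 + 22 + 14 = 72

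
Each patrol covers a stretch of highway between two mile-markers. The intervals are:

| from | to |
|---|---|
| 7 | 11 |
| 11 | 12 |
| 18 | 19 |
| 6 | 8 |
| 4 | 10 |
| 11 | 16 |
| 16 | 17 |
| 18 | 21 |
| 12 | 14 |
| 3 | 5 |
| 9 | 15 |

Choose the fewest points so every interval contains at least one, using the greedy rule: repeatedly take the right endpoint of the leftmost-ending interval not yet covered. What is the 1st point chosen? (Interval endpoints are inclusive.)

5

Sort by right endpoint; whenever an interval is uncovered, place a point at its right end.
By right end: [3,5]  [6,8]  [4,10]  [7,11]  [11,12]  [12,14]  [9,15]  [11,16]  [16,17]  [18,19]  [18,21]
[3,5] uncovered → point at 5; [6,8] uncovered → point at 8; [11,12] uncovered → point at 12; [16,17] uncovered → point at 17; [18,19] uncovered → point at 19.
Points: 5, 8, 12, 17, 19 (5 total).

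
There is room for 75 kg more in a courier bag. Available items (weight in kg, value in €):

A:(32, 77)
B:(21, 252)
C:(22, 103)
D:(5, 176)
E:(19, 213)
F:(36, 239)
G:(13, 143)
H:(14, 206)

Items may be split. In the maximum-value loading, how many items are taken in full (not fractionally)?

Sort by value per unit weight and fill in that order.
Order: D (176/5=35.20) > H (206/14=14.71) > B (252/21=12.00) > E (213/19=11.21) > G (143/13=11.00) > F (239/36=6.64) > C (103/22=4.68) > A (77/32=2.41)
Fill: take D (5 @ 176) → take H (14 @ 206) → take B (21 @ 252) → take E (19 @ 213) → take G (13 @ 143) → take 3/36 of F → 19.92; 75/75 used.
5 item(s) taken whole; one partial (take 3/36 of F).

5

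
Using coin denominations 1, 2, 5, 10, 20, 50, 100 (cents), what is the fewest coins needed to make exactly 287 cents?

287 − 2×100→87 − 1×50→37 − 1×20→17 − 1×10→7 − 1×5→2 − 1×2→0
Total coins = 2 + 1 + 1 + 1 + 1 + 1 = 7

7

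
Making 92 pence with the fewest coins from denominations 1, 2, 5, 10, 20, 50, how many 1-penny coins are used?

0

Greedy: take as many of the largest coin as possible, then repeat with the remainder.
92 = 1×50 + 2×20 + 1×2
Count of 1: 0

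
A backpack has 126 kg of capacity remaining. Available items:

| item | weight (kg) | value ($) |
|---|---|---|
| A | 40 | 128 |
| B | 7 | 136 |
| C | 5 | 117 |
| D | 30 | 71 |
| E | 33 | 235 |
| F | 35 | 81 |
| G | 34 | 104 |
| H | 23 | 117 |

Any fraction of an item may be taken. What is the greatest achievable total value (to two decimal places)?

788.06

Sort by value per unit weight and fill in that order.
Ratios (sorted): C 23.40, B 19.43, E 7.12, H 5.09, A 3.20, G 3.06, D 2.37, F 2.31
take C (5 @ 117); take B (7 @ 136); take E (33 @ 235); take H (23 @ 117); take A (40 @ 128); take 18/34 of G → 55.06. Capacity used 126/126.
Total value = 788.06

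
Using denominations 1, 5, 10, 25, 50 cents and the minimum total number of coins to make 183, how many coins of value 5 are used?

1

183 = 3×50 + 1×25 + 1×5 + 3×1
Count of 5: 1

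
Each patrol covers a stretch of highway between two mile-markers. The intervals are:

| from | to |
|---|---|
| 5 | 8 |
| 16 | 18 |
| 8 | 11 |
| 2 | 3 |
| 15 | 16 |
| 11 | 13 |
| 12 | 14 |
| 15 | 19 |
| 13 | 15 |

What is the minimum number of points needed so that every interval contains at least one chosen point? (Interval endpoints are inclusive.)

4

By right end: [2,3]  [5,8]  [8,11]  [11,13]  [12,14]  [13,15]  [15,16]  [16,18]  [15,19]
[2,3] uncovered → point at 3; [5,8] uncovered → point at 8; [11,13] uncovered → point at 13; [15,16] uncovered → point at 16.
Points: 3, 8, 13, 16 (4 total).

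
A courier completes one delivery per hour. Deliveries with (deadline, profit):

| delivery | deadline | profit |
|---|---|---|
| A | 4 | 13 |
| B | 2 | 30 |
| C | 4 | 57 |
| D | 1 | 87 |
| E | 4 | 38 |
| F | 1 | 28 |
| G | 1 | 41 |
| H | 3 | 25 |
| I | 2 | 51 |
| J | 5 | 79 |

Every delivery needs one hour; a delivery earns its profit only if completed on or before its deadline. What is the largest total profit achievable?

312

By profit: D(d1,87), J(d5,79), C(d4,57), I(d2,51), G(d1,41), E(d4,38), B(d2,30), F(d1,28), H(d3,25), A(d4,13)
D→slot 1; J→slot 5; C→slot 4; I→slot 2; G skipped; E→slot 3; B skipped; F skipped; H skipped; A skipped.
Profit = 87 + 51 + 38 + 57 + 79 = 312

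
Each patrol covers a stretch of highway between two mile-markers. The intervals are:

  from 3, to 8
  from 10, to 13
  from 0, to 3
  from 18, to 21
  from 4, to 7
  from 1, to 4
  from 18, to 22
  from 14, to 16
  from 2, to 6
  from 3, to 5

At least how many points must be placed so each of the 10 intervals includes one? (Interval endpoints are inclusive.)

Process intervals by earliest right end; each time one isn't hit yet, stab at its right endpoint.
By right end: [0,3]  [1,4]  [3,5]  [2,6]  [4,7]  [3,8]  [10,13]  [14,16]  [18,21]  [18,22]
[0,3] uncovered → point at 3; [4,7] uncovered → point at 7; [10,13] uncovered → point at 13; [14,16] uncovered → point at 16; [18,21] uncovered → point at 21.
Points: 3, 7, 13, 16, 21 (5 total).

5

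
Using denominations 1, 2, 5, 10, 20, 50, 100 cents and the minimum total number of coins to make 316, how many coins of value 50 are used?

316 − 3×100→16 − 1×10→6 − 1×5→1 − 1×1→0
Count of 50: 0

0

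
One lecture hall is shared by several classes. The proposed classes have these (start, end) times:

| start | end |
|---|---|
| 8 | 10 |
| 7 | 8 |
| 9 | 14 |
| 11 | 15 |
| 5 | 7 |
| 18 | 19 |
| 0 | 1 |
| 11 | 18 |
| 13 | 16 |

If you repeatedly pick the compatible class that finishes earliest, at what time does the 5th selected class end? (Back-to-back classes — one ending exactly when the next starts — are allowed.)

15

Sorted by end: (0,1)  (5,7)  (7,8)  (8,10)  (9,14)  (11,15)  (13,16)  (11,18)  (18,19)
take (0,1); take (5,7); take (7,8); take (8,10); take (11,15); skip (13,16); take (18,19).
Selected: (0,1) (5,7) (7,8) (8,10) (11,15) (18,19)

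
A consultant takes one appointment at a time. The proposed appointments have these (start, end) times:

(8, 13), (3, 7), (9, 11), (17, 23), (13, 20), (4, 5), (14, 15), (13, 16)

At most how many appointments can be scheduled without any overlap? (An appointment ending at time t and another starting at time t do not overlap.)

4

Sorted by end: (4,5)  (3,7)  (9,11)  (8,13)  (14,15)  (13,16)  (13,20)  (17,23)
take (4,5); skip (3,7); take (9,11); skip (8,13); take (14,15); skip (13,16); skip (13,20); take (17,23).
Selected 4 appointments.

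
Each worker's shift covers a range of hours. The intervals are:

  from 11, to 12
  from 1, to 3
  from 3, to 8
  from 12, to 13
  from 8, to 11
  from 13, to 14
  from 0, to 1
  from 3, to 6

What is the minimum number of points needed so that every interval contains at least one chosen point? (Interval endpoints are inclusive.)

4

Sort by right endpoint; whenever an interval is uncovered, place a point at its right end.
Sorted: [0,1] [1,3] [3,6] [3,8] [8,11] [11,12] [12,13] [13,14]
{[0,1],[1,3]} hit by 1; {[3,6],[3,8]} hit by 6; {[8,11],[11,12]} hit by 11; {[12,13],[13,14]} hit by 13.
Points: 1, 6, 11, 13 (4 total).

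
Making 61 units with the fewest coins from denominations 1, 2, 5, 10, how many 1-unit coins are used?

61 − 6×10→1 − 1×1→0
Count of 1: 1

1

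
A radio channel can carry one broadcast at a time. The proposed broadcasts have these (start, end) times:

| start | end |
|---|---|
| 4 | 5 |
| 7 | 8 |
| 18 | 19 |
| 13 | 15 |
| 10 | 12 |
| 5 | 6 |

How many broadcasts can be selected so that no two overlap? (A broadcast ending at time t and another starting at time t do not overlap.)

6

Order by finish time; keep every interval that doesn't clash with the previous kept one.
By end time: (4,5), (5,6), (7,8), (10,12), (13,15), (18,19).
Pick (4,5); next start ≥ 5 → (5,6); next start ≥ 6 → (7,8); next start ≥ 8 → (10,12); next start ≥ 12 → (13,15); next start ≥ 15 → (18,19).
Selected 6 broadcasts.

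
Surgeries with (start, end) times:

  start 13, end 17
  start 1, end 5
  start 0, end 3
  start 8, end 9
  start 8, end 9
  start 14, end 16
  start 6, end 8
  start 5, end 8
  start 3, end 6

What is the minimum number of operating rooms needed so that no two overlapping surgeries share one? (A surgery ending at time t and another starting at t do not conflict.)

Events (time:±→running): 0:+→1 1:+→2 … peak 2.

2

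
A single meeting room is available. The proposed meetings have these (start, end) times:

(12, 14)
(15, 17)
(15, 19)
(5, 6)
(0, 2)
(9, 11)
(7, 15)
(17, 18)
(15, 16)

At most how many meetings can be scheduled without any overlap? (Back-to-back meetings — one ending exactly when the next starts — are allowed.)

6

Sort by end time and greedily take each interval whose start is ≥ the last chosen end.
By end time: (0,2), (5,6), (9,11), (12,14), (7,15), (15,16), (15,17), (17,18), (15,19).
Pick (0,2); next start ≥ 2 → (5,6); next start ≥ 6 → (9,11); next start ≥ 11 → (12,14); next start ≥ 14 → (15,16); next start ≥ 16 → (17,18).
Selected 6 meetings.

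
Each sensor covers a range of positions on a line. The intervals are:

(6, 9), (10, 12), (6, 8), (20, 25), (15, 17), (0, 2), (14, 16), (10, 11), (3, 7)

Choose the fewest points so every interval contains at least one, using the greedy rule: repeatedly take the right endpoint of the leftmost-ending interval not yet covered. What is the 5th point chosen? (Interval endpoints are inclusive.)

By right end: [0,2]  [3,7]  [6,8]  [6,9]  [10,11]  [10,12]  [14,16]  [15,17]  [20,25]
[0,2] uncovered → point at 2; [3,7] uncovered → point at 7; [10,11] uncovered → point at 11; [14,16] uncovered → point at 16; [20,25] uncovered → point at 25.
Points: 2, 7, 11, 16, 25 (5 total).

25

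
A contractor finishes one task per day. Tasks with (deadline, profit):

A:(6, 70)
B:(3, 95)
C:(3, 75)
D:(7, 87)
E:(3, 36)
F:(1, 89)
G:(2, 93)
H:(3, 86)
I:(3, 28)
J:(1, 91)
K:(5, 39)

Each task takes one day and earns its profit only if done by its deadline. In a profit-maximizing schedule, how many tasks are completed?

6

Profit order: B=95 G=93 J=91 F=89 D=87 H=86 C=75 A=70 K=39 E=36 I=28
Assign: B→slot 3, G→slot 2, J→slot 1, F skipped, D→slot 7, H skipped, C skipped, A→slot 6, K→slot 5, E skipped, I skipped.
Slots: [1:J] [2:G] [3:B] [5:K] [6:A] [7:D]
6 of 11 scheduled.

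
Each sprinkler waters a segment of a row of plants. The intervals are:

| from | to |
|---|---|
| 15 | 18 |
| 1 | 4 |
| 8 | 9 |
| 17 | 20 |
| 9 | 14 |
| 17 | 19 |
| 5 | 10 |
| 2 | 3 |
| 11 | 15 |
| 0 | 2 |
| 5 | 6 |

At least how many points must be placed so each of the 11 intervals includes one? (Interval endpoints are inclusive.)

5

Sorted: [0,2] [2,3] [1,4] [5,6] [8,9] [5,10] [9,14] [11,15] [15,18] [17,19] [17,20]
{[0,2],[2,3],[1,4]} hit by 2; {[5,6]} hit by 6; {[8,9],[5,10],[9,14]} hit by 9; {[11,15],[15,18]} hit by 15; {[17,19],[17,20]} hit by 19.
Points: 2, 6, 9, 15, 19 (5 total).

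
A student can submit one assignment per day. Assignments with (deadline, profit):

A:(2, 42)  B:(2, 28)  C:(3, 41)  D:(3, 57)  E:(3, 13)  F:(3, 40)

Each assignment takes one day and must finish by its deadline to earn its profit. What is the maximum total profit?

140

Sort by profit descending; place each in the latest free slot ≤ its deadline.
By profit: D(d3,57), A(d2,42), C(d3,41), F(d3,40), B(d2,28), E(d3,13)
D→slot 3; A→slot 2; C→slot 1; F skipped; B skipped; E skipped.
Profit = 41 + 42 + 57 = 140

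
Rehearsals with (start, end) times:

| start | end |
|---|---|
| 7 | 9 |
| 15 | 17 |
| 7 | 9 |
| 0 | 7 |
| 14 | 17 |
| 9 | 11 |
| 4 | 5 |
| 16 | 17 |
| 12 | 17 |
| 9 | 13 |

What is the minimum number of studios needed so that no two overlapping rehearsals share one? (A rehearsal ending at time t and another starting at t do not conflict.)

Count concurrent intervals with a sweep; the peak is the room count.
starts: [0, 4, 7, 7, 9, 9, 12, 14, 15, 16]
ends:   [5, 7, 9, 9, 11, 13, 17, 17, 17, 17]
s0→1 s4→2 e5→1 e7→0 s7→1 s7→2 e9→1 e9→0 s9→1 s9→2 e11→1 s12→2 e13→1 s14→2 s15→3 s16→4  — peak 4.

4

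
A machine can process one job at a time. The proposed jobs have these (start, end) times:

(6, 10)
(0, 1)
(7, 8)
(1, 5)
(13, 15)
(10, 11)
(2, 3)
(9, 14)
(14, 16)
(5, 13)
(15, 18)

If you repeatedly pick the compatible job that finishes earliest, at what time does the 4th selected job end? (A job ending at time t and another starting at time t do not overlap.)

11

Order by finish time; keep every interval that doesn't clash with the previous kept one.
By end time: (0,1), (2,3), (1,5), (7,8), (6,10), (10,11), (5,13), (9,14), (13,15), (14,16), (15,18).
Pick (0,1); next start ≥ 1 → (2,3); next start ≥ 3 → (7,8); next start ≥ 8 → (10,11); next start ≥ 11 → (13,15); next start ≥ 15 → (15,18).
Selected: (0,1) (2,3) (7,8) (10,11) (13,15) (15,18)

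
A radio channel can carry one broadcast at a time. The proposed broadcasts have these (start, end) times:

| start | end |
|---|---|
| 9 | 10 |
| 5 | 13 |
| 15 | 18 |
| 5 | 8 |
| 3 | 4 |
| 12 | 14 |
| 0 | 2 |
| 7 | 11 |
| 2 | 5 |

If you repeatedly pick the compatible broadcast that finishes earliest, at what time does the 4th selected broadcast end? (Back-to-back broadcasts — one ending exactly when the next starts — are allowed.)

Order by finish time; keep every interval that doesn't clash with the previous kept one.
By end time: (0,2), (3,4), (2,5), (5,8), (9,10), (7,11), (5,13), (12,14), (15,18).
Pick (0,2); next start ≥ 2 → (3,4); next start ≥ 4 → (5,8); next start ≥ 8 → (9,10); next start ≥ 10 → (12,14); next start ≥ 14 → (15,18).
Selected: (0,2) (3,4) (5,8) (9,10) (12,14) (15,18)

10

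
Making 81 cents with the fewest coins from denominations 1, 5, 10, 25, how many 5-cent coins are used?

1

Greedy: take as many of the largest coin as possible, then repeat with the remainder.
81 − 3×25→6 − 1×5→1 − 1×1→0
Count of 5: 1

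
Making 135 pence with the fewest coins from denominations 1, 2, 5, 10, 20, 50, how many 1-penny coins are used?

Greedy: take as many of the largest coin as possible, then repeat with the remainder.
135 = 2×50 + 1×20 + 1×10 + 1×5
Count of 1: 0

0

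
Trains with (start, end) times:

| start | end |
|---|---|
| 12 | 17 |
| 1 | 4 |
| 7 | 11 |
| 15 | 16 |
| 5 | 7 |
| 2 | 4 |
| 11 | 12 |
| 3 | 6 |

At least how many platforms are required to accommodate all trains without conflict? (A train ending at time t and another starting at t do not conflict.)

Events (time:±→running): 1:+→1 2:+→2 3:+→3 … peak 3.

3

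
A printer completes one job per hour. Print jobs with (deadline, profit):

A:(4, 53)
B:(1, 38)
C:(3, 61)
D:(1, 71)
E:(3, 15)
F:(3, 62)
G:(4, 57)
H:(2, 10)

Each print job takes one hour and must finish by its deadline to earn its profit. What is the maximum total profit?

251

Profit order: D=71 F=62 C=61 G=57 A=53 B=38 E=15 H=10
Assign: D→slot 1, F→slot 3, C→slot 2, G→slot 4, A skipped, B skipped, E skipped, H skipped.
Slots: [1:D] [2:C] [3:F] [4:G]
Profit = 71 + 61 + 62 + 57 = 251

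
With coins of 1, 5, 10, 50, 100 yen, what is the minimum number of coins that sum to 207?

5

207 − 2×100→7 − 1×5→2 − 2×1→0
Total coins = 2 + 1 + 2 = 5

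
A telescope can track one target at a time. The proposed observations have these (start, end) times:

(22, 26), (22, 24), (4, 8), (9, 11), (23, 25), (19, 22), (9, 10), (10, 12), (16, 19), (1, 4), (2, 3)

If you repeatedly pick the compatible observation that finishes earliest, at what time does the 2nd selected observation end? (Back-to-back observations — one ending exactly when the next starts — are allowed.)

Order by finish time; keep every interval that doesn't clash with the previous kept one.
Sorted by end: (2,3)  (1,4)  (4,8)  (9,10)  (9,11)  (10,12)  (16,19)  (19,22)  (22,24)  (23,25)  (22,26)
take (2,3); skip (1,4); take (4,8); take (9,10); take (10,12); take (16,19); take (19,22); take (22,24); skip (23,25).
Selected: (2,3) (4,8) (9,10) (10,12) (16,19) (19,22) (22,24)

8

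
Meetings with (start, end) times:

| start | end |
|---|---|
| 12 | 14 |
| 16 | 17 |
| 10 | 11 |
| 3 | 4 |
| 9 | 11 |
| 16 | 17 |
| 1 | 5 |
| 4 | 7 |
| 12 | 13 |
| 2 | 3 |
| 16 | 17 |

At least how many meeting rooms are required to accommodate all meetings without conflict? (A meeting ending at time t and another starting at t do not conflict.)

Events (time:±→running): 1:+→1 2:+→2 3:-→1 3:+→2 4:-→1 4:+→2 5:-→1 7:-→0 9:+→1 10:+→2 11:-→1 11:-→0 12:+→1 12:+→2 13:-→1 14:-→0 16:+→1 16:+→2 16:+→3 … peak 3.

3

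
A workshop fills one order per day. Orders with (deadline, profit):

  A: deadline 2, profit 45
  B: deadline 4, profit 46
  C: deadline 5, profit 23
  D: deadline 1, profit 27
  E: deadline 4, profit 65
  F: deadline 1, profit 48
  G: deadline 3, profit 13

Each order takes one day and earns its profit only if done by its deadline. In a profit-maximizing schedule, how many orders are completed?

5

Profit order: E=65 F=48 B=46 A=45 D=27 C=23 G=13
Assign: E→slot 4, F→slot 1, B→slot 3, A→slot 2, D skipped, C→slot 5, G skipped.
Slots: [1:F] [2:A] [3:B] [4:E] [5:C]
5 of 7 scheduled.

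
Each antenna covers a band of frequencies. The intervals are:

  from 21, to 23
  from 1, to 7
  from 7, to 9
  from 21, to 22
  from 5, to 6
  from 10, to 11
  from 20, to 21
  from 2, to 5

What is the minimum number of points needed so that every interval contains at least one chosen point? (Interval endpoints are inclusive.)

Sort by right endpoint; whenever an interval is uncovered, place a point at its right end.
By right end: [2,5]  [5,6]  [1,7]  [7,9]  [10,11]  [20,21]  [21,22]  [21,23]
[2,5] uncovered → point at 5; [7,9] uncovered → point at 9; [10,11] uncovered → point at 11; [20,21] uncovered → point at 21.
Points: 5, 9, 11, 21 (4 total).

4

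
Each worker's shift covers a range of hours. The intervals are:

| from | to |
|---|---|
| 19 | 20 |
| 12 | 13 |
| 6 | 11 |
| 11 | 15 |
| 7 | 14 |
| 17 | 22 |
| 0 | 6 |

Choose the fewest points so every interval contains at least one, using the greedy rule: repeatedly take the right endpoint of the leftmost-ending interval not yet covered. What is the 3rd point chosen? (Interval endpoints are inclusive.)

20

Process intervals by earliest right end; each time one isn't hit yet, stab at its right endpoint.
Sorted: [0,6] [6,11] [12,13] [7,14] [11,15] [19,20] [17,22]
{[0,6],[6,11]} hit by 6; {[12,13],[7,14],[11,15]} hit by 13; {[19,20],[17,22]} hit by 20.
Points: 6, 13, 20 (3 total).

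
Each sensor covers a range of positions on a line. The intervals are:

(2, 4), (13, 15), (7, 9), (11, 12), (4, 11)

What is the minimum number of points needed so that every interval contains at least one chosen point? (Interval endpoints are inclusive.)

Sorted: [2,4] [7,9] [4,11] [11,12] [13,15]
{[2,4]} hit by 4; {[7,9],[4,11]} hit by 9; {[11,12]} hit by 12; {[13,15]} hit by 15.
Points: 4, 9, 12, 15 (4 total).

4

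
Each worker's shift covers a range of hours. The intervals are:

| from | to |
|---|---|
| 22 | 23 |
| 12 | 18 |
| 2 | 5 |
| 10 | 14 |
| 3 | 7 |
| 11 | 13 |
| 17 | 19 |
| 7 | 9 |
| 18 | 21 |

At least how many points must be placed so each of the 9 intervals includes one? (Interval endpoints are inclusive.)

5

Process intervals by earliest right end; each time one isn't hit yet, stab at its right endpoint.
Sorted: [2,5] [3,7] [7,9] [11,13] [10,14] [12,18] [17,19] [18,21] [22,23]
{[2,5],[3,7]} hit by 5; {[7,9]} hit by 9; {[11,13],[10,14],[12,18]} hit by 13; {[17,19],[18,21]} hit by 19; {[22,23]} hit by 23.
Points: 5, 9, 13, 19, 23 (5 total).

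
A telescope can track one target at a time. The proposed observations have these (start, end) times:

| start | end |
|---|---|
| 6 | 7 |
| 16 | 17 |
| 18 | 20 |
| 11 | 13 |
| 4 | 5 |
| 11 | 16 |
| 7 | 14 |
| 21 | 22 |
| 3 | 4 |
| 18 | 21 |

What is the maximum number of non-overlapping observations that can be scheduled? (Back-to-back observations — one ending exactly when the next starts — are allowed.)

7

Sort by end time and greedily take each interval whose start is ≥ the last chosen end.
Sorted by end: (3,4)  (4,5)  (6,7)  (11,13)  (7,14)  (11,16)  (16,17)  (18,20)  (18,21)  (21,22)
take (3,4); take (4,5); take (6,7); take (11,13); skip (7,14); skip (11,16); take (16,17); take (18,20); skip (18,21); take (21,22).
Selected 7 observations.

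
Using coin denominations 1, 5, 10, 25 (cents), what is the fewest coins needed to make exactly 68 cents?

7

Greedy: take as many of the largest coin as possible, then repeat with the remainder.
68 − 2×25→18 − 1×10→8 − 1×5→3 − 3×1→0
Total coins = 2 + 1 + 1 + 3 = 7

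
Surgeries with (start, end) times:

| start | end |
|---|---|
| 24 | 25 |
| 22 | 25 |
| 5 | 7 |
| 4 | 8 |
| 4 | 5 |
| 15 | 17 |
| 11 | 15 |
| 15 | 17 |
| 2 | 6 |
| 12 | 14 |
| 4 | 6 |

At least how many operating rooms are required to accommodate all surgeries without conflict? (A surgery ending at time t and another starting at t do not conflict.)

The answer is the maximum number of intervals overlapping at any instant.
Events (time:±→running): 2:+→1 4:+→2 4:+→3 4:+→4 … peak 4.

4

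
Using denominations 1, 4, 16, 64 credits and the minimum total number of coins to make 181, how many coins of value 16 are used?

3

Greedy: take as many of the largest coin as possible, then repeat with the remainder.
181 − 2×64→53 − 3×16→5 − 1×4→1 − 1×1→0
Count of 16: 3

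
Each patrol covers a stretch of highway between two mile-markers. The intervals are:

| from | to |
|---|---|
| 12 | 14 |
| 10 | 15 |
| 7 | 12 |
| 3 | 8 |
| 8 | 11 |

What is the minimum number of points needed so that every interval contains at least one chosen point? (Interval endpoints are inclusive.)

Sort by right endpoint; whenever an interval is uncovered, place a point at its right end.
Sorted: [3,8] [8,11] [7,12] [12,14] [10,15]
{[3,8],[8,11],[7,12]} hit by 8; {[12,14],[10,15]} hit by 14.
Points: 8, 14 (2 total).

2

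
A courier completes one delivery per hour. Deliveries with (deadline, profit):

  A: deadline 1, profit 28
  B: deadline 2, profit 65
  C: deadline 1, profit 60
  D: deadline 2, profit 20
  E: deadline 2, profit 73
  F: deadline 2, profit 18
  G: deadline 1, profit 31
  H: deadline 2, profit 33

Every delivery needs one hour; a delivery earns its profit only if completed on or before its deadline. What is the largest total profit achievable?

Profit order: E=73 B=65 C=60 H=33 G=31 A=28 D=20 F=18
Assign: E→slot 2, B→slot 1, C skipped, H skipped, G skipped, A skipped, D skipped, F skipped.
Slots: [1:B] [2:E]
Profit = 65 + 73 = 138

138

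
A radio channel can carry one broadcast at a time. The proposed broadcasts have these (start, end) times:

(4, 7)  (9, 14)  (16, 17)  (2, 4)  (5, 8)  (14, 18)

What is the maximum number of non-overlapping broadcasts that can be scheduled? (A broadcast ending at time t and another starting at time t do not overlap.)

Greedy by earliest finish: after sorting by end time, pick each interval compatible with the last pick.
Sorted by end: (2,4)  (4,7)  (5,8)  (9,14)  (16,17)  (14,18)
take (2,4); take (4,7); take (9,14); take (16,17); skip (14,18).
Selected 4 broadcasts.

4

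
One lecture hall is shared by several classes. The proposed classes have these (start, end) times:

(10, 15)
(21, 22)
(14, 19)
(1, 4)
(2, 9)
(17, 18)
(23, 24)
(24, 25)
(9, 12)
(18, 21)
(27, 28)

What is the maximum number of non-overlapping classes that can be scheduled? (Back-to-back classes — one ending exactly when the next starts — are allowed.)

Sort by end time and greedily take each interval whose start is ≥ the last chosen end.
By end time: (1,4), (2,9), (9,12), (10,15), (17,18), (14,19), (18,21), (21,22), (23,24), (24,25), (27,28).
Pick (1,4); next start ≥ 4 → (9,12); next start ≥ 12 → (17,18); next start ≥ 18 → (18,21); next start ≥ 21 → (21,22); next start ≥ 22 → (23,24); next start ≥ 24 → (24,25); next start ≥ 25 → (27,28).
Selected 8 classes.

8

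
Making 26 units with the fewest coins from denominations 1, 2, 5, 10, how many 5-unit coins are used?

1

26 = 2×10 + 1×5 + 1×1
Count of 5: 1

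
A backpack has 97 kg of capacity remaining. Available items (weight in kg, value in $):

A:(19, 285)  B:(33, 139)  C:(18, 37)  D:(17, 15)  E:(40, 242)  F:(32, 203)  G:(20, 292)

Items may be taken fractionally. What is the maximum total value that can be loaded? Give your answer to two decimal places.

Sort by value per unit weight and fill in that order.
Ratios (sorted): A 15.00, G 14.60, F 6.34, E 6.05, B 4.21, C 2.06, D 0.88
take A (19 @ 285); take G (20 @ 292); take F (32 @ 203); take 26/40 of E → 157.30. Capacity used 97/97.
Total value = 937.30

937.30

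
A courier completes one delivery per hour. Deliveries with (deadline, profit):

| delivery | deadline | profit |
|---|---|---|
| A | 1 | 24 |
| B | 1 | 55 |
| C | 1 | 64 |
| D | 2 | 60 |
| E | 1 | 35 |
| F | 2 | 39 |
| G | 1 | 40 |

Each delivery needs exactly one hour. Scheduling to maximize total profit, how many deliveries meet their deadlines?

Profit order: C=64 D=60 B=55 G=40 F=39 E=35 A=24
Assign: C→slot 1, D→slot 2, B skipped, G skipped, F skipped, E skipped, A skipped.
Slots: [1:C] [2:D]
2 of 7 scheduled.

2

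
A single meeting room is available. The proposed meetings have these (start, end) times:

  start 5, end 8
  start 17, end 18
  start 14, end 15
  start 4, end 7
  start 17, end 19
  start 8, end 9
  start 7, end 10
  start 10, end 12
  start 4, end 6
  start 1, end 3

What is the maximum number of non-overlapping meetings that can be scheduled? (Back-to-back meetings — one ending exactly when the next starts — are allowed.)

6

Order by finish time; keep every interval that doesn't clash with the previous kept one.
Sorted by end: (1,3)  (4,6)  (4,7)  (5,8)  (8,9)  (7,10)  (10,12)  (14,15)  (17,18)  (17,19)
take (1,3); take (4,6); skip (5,8); take (8,9); skip (7,10); take (10,12); take (14,15); take (17,18); skip (17,19).
Selected 6 meetings.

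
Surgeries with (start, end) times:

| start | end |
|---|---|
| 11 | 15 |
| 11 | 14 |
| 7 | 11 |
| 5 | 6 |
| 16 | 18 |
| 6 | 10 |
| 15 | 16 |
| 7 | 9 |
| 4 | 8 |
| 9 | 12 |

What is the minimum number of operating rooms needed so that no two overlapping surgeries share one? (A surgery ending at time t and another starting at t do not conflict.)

The answer is the maximum number of intervals overlapping at any instant.
Events (time:±→running): 4:+→1 5:+→2 6:-→1 6:+→2 7:+→3 7:+→4 … peak 4.

4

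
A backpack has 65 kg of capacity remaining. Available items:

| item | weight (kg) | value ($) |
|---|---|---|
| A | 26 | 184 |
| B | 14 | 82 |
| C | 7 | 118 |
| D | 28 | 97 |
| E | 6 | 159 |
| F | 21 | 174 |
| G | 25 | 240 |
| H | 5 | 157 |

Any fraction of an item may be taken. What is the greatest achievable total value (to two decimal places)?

Ratios (sorted): H 31.40, E 26.50, C 16.86, G 9.60, F 8.29, A 7.08, B 5.86, D 3.46
take H (5 @ 157); take E (6 @ 159); take C (7 @ 118); take G (25 @ 240); take F (21 @ 174); take 1/26 of A → 7.08. Capacity used 65/65.
Total value = 855.08

855.08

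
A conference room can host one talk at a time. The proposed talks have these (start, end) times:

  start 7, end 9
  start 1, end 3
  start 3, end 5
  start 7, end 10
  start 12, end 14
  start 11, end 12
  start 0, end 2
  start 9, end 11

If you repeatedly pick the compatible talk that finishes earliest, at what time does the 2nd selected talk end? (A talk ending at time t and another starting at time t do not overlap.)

Greedy by earliest finish: after sorting by end time, pick each interval compatible with the last pick.
By end time: (0,2), (1,3), (3,5), (7,9), (7,10), (9,11), (11,12), (12,14).
Pick (0,2); next start ≥ 2 → (3,5); next start ≥ 5 → (7,9); next start ≥ 9 → (9,11); next start ≥ 11 → (11,12); next start ≥ 12 → (12,14).
Selected: (0,2) (3,5) (7,9) (9,11) (11,12) (12,14)

5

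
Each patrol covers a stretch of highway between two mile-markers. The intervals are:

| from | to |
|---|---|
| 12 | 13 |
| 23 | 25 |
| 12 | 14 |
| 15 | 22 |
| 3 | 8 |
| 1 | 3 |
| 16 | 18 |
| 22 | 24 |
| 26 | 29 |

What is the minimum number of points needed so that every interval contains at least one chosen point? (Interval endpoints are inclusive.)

Process intervals by earliest right end; each time one isn't hit yet, stab at its right endpoint.
Sorted: [1,3] [3,8] [12,13] [12,14] [16,18] [15,22] [22,24] [23,25] [26,29]
{[1,3],[3,8]} hit by 3; {[12,13],[12,14]} hit by 13; {[16,18],[15,22]} hit by 18; {[22,24],[23,25]} hit by 24; {[26,29]} hit by 29.
Points: 3, 13, 18, 24, 29 (5 total).

5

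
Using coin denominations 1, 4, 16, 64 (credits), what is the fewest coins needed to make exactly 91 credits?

Greedy: take as many of the largest coin as possible, then repeat with the remainder.
91 − 1×64→27 − 1×16→11 − 2×4→3 − 3×1→0
Total coins = 1 + 1 + 2 + 3 = 7

7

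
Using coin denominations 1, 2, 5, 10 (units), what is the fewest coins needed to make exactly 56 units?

7

56 = 5×10 + 1×5 + 1×1
Total coins = 5 + 1 + 1 = 7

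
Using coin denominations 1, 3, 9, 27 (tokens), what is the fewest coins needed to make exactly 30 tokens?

Greedy: take as many of the largest coin as possible, then repeat with the remainder.
30 − 1×27→3 − 1×3→0
Total coins = 1 + 1 = 2

2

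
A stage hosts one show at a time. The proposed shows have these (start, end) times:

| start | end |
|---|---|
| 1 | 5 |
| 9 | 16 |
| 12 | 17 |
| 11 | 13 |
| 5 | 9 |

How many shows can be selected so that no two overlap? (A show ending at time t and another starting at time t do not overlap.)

Sorted by end: (1,5)  (5,9)  (11,13)  (9,16)  (12,17)
take (1,5); take (5,9); take (11,13); skip (12,17).
Selected 3 shows.

3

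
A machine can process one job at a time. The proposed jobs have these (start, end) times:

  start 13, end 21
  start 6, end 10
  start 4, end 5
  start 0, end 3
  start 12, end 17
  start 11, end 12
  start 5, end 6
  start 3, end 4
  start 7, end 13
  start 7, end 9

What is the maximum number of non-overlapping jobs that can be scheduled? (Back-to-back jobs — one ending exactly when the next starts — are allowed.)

7

Order by finish time; keep every interval that doesn't clash with the previous kept one.
By end time: (0,3), (3,4), (4,5), (5,6), (7,9), (6,10), (11,12), (7,13), (12,17), (13,21).
Pick (0,3); next start ≥ 3 → (3,4); next start ≥ 4 → (4,5); next start ≥ 5 → (5,6); next start ≥ 6 → (7,9); next start ≥ 9 → (11,12); next start ≥ 12 → (12,17).
Selected 7 jobs.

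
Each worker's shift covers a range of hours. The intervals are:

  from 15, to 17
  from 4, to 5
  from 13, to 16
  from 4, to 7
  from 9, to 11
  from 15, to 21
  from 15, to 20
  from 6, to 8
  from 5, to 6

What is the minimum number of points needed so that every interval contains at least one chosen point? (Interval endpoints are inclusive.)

4

Sorted: [4,5] [5,6] [4,7] [6,8] [9,11] [13,16] [15,17] [15,20] [15,21]
{[4,5],[5,6],[4,7]} hit by 5; {[6,8]} hit by 8; {[9,11]} hit by 11; {[13,16],[15,17],[15,20],[15,21]} hit by 16.
Points: 5, 8, 11, 16 (4 total).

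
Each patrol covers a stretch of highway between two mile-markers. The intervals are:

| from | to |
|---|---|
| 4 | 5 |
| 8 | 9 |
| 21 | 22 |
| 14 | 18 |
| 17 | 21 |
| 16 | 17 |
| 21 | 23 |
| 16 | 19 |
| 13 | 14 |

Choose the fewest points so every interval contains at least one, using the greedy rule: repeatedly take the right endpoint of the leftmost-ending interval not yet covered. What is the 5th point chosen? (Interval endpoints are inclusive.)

22

Process intervals by earliest right end; each time one isn't hit yet, stab at its right endpoint.
By right end: [4,5]  [8,9]  [13,14]  [16,17]  [14,18]  [16,19]  [17,21]  [21,22]  [21,23]
[4,5] uncovered → point at 5; [8,9] uncovered → point at 9; [13,14] uncovered → point at 14; [16,17] uncovered → point at 17; [21,22] uncovered → point at 22.
Points: 5, 9, 14, 17, 22 (5 total).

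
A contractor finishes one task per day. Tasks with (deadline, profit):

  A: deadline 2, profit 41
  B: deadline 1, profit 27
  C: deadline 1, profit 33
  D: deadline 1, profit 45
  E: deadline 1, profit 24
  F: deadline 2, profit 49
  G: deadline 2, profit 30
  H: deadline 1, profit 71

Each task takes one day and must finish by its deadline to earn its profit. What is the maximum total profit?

Sort by profit descending; place each in the latest free slot ≤ its deadline.
By profit: H(d1,71), F(d2,49), D(d1,45), A(d2,41), C(d1,33), G(d2,30), B(d1,27), E(d1,24)
H→slot 1; F→slot 2; D skipped; A skipped; C skipped; G skipped; B skipped; E skipped.
Profit = 71 + 49 = 120

120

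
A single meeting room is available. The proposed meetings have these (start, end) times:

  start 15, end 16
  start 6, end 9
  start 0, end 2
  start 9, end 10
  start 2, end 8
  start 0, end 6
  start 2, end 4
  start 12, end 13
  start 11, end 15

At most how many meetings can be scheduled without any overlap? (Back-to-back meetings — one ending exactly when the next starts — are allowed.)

6

By end time: (0,2), (2,4), (0,6), (2,8), (6,9), (9,10), (12,13), (11,15), (15,16).
Pick (0,2); next start ≥ 2 → (2,4); next start ≥ 4 → (6,9); next start ≥ 9 → (9,10); next start ≥ 10 → (12,13); next start ≥ 13 → (15,16).
Selected 6 meetings.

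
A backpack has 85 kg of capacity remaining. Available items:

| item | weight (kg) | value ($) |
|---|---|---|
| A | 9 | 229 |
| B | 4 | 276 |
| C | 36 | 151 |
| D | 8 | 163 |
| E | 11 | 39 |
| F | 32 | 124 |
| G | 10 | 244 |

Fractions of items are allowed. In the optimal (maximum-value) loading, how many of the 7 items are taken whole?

Greedy by value/weight ratio, highest first.
Ratios (sorted): B 69.00, A 25.44, G 24.40, D 20.38, C 4.19, F 3.88, E 3.55
take B (4 @ 276); take A (9 @ 229); take G (10 @ 244); take D (8 @ 163); take C (36 @ 151); take 18/32 of F → 69.75. Capacity used 85/85.
5 item(s) taken whole; one partial (take 18/32 of F).

5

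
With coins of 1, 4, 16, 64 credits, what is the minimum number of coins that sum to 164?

164 = 2×64 + 2×16 + 1×4
Total coins = 2 + 2 + 1 = 5

5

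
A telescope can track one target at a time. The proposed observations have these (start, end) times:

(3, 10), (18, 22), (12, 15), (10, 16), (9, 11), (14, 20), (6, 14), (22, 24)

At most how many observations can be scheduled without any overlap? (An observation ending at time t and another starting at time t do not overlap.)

Order by finish time; keep every interval that doesn't clash with the previous kept one.
Sorted by end: (3,10)  (9,11)  (6,14)  (12,15)  (10,16)  (14,20)  (18,22)  (22,24)
take (3,10); take (12,15); skip (14,20); take (18,22); take (22,24).
Selected 4 observations.

4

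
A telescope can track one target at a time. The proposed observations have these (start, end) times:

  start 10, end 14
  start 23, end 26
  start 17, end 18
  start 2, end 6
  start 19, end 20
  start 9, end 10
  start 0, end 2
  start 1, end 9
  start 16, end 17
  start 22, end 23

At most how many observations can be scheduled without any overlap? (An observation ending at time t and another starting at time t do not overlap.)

Sorted by end: (0,2)  (2,6)  (1,9)  (9,10)  (10,14)  (16,17)  (17,18)  (19,20)  (22,23)  (23,26)
take (0,2); take (2,6); take (9,10); take (10,14); take (16,17); take (17,18); take (19,20); take (22,23); take (23,26).
Selected 9 observations.

9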